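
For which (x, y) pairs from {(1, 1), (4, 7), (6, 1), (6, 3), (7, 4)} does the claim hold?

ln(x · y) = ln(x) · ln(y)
Testing each pair:
(1, 1): LHS = 0, RHS = 0 → holds
(4, 7): LHS = ln(28) ≈ 3.332, RHS = ln(4)·ln(7) ≈ 2.698 → fails
(6, 1): LHS = ln(6) ≈ 1.792, RHS = 0 → fails
(6, 3): LHS = ln(18) ≈ 2.89, RHS = ln(3)·ln(6) ≈ 1.968 → fails
(7, 4): LHS = ln(28) ≈ 3.332, RHS = ln(4)·ln(7) ≈ 2.698 → fails

1 of 5 pairs satisfies the claim.

Answer: (1, 1)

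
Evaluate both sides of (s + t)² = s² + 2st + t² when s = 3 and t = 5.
LHS = (3 + 5)² = 64
RHS = 3² + 2·3·5 + 5² = 64

LHS = RHS: the two sides agree.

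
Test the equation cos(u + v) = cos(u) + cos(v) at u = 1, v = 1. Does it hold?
Substituting u = 1, v = 1:

LHS = cos(1 + 1) = cos(2) ≈ -0.4161
RHS = cos(1) + cos(1) = 2·cos(1) ≈ 1.081

LHS ≠ RHS, so the equation does not hold at this point.

Answer: Fails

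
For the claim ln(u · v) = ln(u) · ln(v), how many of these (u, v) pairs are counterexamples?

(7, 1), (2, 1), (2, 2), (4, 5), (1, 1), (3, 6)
Testing each pair:
(7, 1): LHS = ln(7) ≈ 1.946, RHS = 0 → counterexample
(2, 1): LHS = ln(2) ≈ 0.6931, RHS = 0 → counterexample
(2, 2): LHS = ln(4) ≈ 1.386, RHS = ln(2)² ≈ 0.4805 → counterexample
(4, 5): LHS = ln(20) ≈ 2.996, RHS = ln(4)·ln(5) ≈ 2.231 → counterexample
(1, 1): LHS = 0, RHS = 0 → satisfies claim
(3, 6): LHS = ln(18) ≈ 2.89, RHS = ln(3)·ln(6) ≈ 1.968 → counterexample

That makes 5 counterexamples.

Answer: 5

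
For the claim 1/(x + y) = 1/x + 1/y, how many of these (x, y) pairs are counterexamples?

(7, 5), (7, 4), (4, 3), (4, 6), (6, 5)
5

Testing each pair:
(7, 5): LHS = 1/12, RHS = 12/35 → counterexample
(7, 4): LHS = 1/11, RHS = 11/28 → counterexample
(4, 3): LHS = 1/7, RHS = 7/12 → counterexample
(4, 6): LHS = 1/10, RHS = 5/12 → counterexample
(6, 5): LHS = 1/11, RHS = 11/30 → counterexample

That makes 5 counterexamples.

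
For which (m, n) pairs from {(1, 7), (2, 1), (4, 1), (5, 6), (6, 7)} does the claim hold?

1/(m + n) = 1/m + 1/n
None

Testing each pair:
(1, 7): LHS = 1/8, RHS = 8/7 → fails
(2, 1): LHS = 1/3, RHS = 3/2 → fails
(4, 1): LHS = 1/5, RHS = 5/4 → fails
(5, 6): LHS = 1/11, RHS = 11/30 → fails
(6, 7): LHS = 1/13, RHS = 13/42 → fails

No pair satisfies the claim.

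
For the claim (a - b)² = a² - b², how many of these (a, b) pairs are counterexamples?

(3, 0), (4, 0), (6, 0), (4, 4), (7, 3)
Testing each pair:
(3, 0): LHS = 9, RHS = 9 → satisfies claim
(4, 0): LHS = 16, RHS = 16 → satisfies claim
(6, 0): LHS = 36, RHS = 36 → satisfies claim
(4, 4): LHS = 0, RHS = 0 → satisfies claim
(7, 3): LHS = 16, RHS = 40 → counterexample

That makes 1 counterexample.

Answer: 1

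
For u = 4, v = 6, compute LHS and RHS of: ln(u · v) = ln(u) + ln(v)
LHS = ln(4 · 6) = ln(24) ≈ 3.178
RHS = ln(4) + ln(6) ≈ 3.178

LHS = RHS: the two sides agree.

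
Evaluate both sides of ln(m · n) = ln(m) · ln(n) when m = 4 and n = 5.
LHS = ln(4 · 5) = ln(20) ≈ 2.996
RHS = ln(4) · ln(5) ≈ 2.231

LHS ≠ RHS (they differ by about 0.7646), so the equation does not hold here.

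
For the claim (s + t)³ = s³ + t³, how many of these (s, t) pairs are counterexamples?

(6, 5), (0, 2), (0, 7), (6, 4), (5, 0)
2

Testing each pair:
(6, 5): LHS = 1331, RHS = 341 → counterexample
(0, 2): LHS = 8, RHS = 8 → satisfies claim
(0, 7): LHS = 343, RHS = 343 → satisfies claim
(6, 4): LHS = 1000, RHS = 280 → counterexample
(5, 0): LHS = 125, RHS = 125 → satisfies claim

That makes 2 counterexamples.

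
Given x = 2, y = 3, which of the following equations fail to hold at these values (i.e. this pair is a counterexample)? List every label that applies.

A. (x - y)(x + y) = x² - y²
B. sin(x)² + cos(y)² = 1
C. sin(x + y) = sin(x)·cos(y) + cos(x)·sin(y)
Evaluating each claim at the given values:
A. LHS = -5, RHS = -5 → holds here (LHS = RHS)
B. LHS = sin(2)² + cos(3)² ≈ 1.807, RHS = 1 → fails here (LHS ≠ RHS)
C. LHS = sin(5) ≈ -0.9589, RHS = sin(2)·cos(3) + sin(3)·cos(2) ≈ -0.9589 → holds here (LHS = RHS)

Answer: B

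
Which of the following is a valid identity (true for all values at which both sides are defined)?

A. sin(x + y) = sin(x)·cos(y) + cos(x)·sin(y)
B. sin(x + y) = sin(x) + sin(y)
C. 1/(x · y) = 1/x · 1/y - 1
A

A: holds — e.g. at (1, 4), both sides equal sin(5) ≈ -0.9589.
B: fails at (5, 8) — LHS = sin(13) ≈ 0.4202, RHS = sin(5) + sin(8) ≈ 0.03043.
C: fails at (2, 7) — LHS = 1/14, RHS = -13/14.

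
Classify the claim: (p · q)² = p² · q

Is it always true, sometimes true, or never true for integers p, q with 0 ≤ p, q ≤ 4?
Sometimes true

It holds at (p, q) = (0, 0) (both sides equal 0), but fails at (p, q) = (4, 4) (LHS = 256, RHS = 64).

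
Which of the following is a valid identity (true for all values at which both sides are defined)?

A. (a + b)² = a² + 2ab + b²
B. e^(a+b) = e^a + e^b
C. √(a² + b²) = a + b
A

A: holds — e.g. at (3, 3), both sides equal 36.
B: fails at (4, 6) — LHS = e^10 ≈ 22026.5, RHS = e^4 + e^6 ≈ 458.
C: fails at (2, 2) — LHS = 2·√(2) ≈ 2.828, RHS = 4.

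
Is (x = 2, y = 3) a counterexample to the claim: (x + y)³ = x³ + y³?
Substituting x = 2, y = 3:
LHS = (2 + 3)³ = 125
RHS = 2³ + 3³ = 35

Since LHS ≠ RHS, this pair disproves the claim.

Answer: Yes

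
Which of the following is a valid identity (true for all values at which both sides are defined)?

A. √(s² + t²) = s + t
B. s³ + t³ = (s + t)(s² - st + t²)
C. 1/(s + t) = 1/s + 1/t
A: fails at (3, 7) — LHS = √(58) ≈ 7.616, RHS = 10.
B: holds — e.g. at (1, 2), both sides equal 9.
C: fails at (4, 6) — LHS = 1/10, RHS = 5/12.

Answer: B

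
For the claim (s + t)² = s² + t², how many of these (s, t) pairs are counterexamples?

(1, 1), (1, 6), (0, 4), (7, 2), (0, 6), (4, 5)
4

Testing each pair:
(1, 1): LHS = 4, RHS = 2 → counterexample
(1, 6): LHS = 49, RHS = 37 → counterexample
(0, 4): LHS = 16, RHS = 16 → satisfies claim
(7, 2): LHS = 81, RHS = 53 → counterexample
(0, 6): LHS = 36, RHS = 36 → satisfies claim
(4, 5): LHS = 81, RHS = 41 → counterexample

That makes 4 counterexamples.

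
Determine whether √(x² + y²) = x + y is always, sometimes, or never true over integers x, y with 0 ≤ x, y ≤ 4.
It holds at (x, y) = (1, 0) (both sides equal 1), but fails at (x, y) = (3, 3) (LHS = 3·√(2) ≈ 4.243, RHS = 6).

Answer: Sometimes true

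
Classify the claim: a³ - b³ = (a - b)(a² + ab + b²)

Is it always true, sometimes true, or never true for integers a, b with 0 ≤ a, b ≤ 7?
The identity holds for every pair in the range. For instance at (a, b) = (6, 0): both sides equal 216.

Answer: Always true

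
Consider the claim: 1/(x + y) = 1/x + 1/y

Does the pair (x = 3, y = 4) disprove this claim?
Yes

Substituting x = 3, y = 4:
LHS = 1/(3 + 4) = 1/7
RHS = 1/3 + 1/4 = 7/12

Since LHS ≠ RHS, this pair disproves the claim.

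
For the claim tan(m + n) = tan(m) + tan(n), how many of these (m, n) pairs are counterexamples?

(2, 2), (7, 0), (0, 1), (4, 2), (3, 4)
Testing each pair:
(2, 2): LHS = tan(4) ≈ 1.158, RHS = 2·tan(2) ≈ -4.37 → counterexample
(7, 0): LHS = tan(7) ≈ 0.8714, RHS = tan(7) ≈ 0.8714 → satisfies claim
(0, 1): LHS = tan(1) ≈ 1.557, RHS = tan(1) ≈ 1.557 → satisfies claim
(4, 2): LHS = tan(6) ≈ -0.291, RHS = tan(2) + tan(4) ≈ -1.027 → counterexample
(3, 4): LHS = tan(7) ≈ 0.8714, RHS = tan(3) + tan(4) ≈ 1.015 → counterexample

That makes 3 counterexamples.

Answer: 3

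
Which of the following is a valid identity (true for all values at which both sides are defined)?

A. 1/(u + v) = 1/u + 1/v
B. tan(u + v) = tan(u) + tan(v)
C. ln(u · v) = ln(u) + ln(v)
A: fails at (6, 7) — LHS = 1/13, RHS = 13/42.
B: fails at (1, 4) — LHS = tan(5) ≈ -3.381, RHS = tan(4) + tan(1) ≈ 2.715.
C: holds — e.g. at (1, 4), both sides equal ln(4) ≈ 1.386.

Answer: C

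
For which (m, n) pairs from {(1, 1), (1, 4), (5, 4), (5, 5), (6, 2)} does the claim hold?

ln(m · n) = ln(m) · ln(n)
Testing each pair:
(1, 1): LHS = 0, RHS = 0 → holds
(1, 4): LHS = ln(4) ≈ 1.386, RHS = 0 → fails
(5, 4): LHS = ln(20) ≈ 2.996, RHS = ln(4)·ln(5) ≈ 2.231 → fails
(5, 5): LHS = ln(25) ≈ 3.219, RHS = ln(5)² ≈ 2.59 → fails
(6, 2): LHS = ln(12) ≈ 2.485, RHS = ln(2)·ln(6) ≈ 1.242 → fails

1 of 5 pairs satisfies the claim.

Answer: (1, 1)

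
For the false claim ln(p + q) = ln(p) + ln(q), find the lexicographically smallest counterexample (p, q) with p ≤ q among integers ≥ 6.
(p, q) = (6, 6)

Substituting (6, 6) into the claim:
LHS = ln(6 + 6) = ln(12) ≈ 2.485
RHS = ln(6) + ln(6) = 2·ln(6) ≈ 3.584

Since LHS ≠ RHS, this pair disproves the claim, and no lexicographically smaller pair (p ≤ q, integers ≥ 6) does.

For instance (10, 10) is also a counterexample (LHS = ln(20) ≈ 2.996, RHS = 2·ln(10) ≈ 4.605), but it's lexicographically larger.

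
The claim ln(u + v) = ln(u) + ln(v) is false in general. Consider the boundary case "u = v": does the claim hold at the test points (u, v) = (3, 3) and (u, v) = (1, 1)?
No, fails at both test points

At (3, 3): LHS = ln(6) ≈ 1.792 ≠ RHS = 2·ln(3) ≈ 2.197
At (1, 1): LHS = ln(2) ≈ 0.6931 ≠ RHS = 0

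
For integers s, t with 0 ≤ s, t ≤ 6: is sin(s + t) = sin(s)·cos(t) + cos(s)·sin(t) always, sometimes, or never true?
The identity holds for every pair in the range. For instance at (s, t) = (2, 0): both sides equal sin(2) ≈ 0.9093.

Answer: Always true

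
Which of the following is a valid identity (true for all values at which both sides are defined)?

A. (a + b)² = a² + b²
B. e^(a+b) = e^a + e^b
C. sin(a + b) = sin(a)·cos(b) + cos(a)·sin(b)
C

A: fails at (4, 4) — LHS = 64, RHS = 32.
B: fails at (2, 7) — LHS = e^9 ≈ 8103, RHS = e^2 + e^7 ≈ 1104.
C: holds — e.g. at (3, 4), both sides equal sin(7) ≈ 0.657.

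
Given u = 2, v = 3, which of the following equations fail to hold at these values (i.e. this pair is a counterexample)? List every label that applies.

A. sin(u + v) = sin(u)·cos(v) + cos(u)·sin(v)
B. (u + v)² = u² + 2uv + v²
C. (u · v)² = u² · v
C

Evaluating each claim at the given values:
A. LHS = sin(5) ≈ -0.9589, RHS = sin(2)·cos(3) + sin(3)·cos(2) ≈ -0.9589 → holds here (LHS = RHS)
B. LHS = 25, RHS = 25 → holds here (LHS = RHS)
C. LHS = 36, RHS = 12 → fails here (LHS ≠ RHS)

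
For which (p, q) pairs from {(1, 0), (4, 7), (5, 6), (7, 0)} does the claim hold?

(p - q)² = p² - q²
Testing each pair:
(1, 0): LHS = 1, RHS = 1 → holds
(4, 7): LHS = 9, RHS = -33 → fails
(5, 6): LHS = 1, RHS = -11 → fails
(7, 0): LHS = 49, RHS = 49 → holds

2 of 4 pairs satisfy the claim.

Answer: (1, 0), (7, 0)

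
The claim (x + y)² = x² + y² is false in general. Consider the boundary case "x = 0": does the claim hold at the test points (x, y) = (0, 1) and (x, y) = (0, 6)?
Yes, holds at both test points

At (0, 1): LHS = 1, RHS = 1 → equal
At (0, 6): LHS = 36, RHS = 36 → equal

So the claim does hold at both of these boundary points, even though it is not an identity.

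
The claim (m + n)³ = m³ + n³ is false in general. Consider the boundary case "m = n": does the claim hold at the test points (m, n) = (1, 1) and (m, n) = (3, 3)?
No, fails at both test points

At (1, 1): LHS = 8 ≠ RHS = 2
At (3, 3): LHS = 216 ≠ RHS = 54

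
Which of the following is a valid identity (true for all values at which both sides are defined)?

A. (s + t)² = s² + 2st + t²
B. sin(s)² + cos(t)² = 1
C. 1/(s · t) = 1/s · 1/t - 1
A: holds — e.g. at (4, 6), both sides equal 100.
B: fails at (1, 2) — LHS = cos(2)² + sin(1)² ≈ 0.8813, RHS = 1.
C: fails at (4, 5) — LHS = 1/20, RHS = -19/20.

Answer: A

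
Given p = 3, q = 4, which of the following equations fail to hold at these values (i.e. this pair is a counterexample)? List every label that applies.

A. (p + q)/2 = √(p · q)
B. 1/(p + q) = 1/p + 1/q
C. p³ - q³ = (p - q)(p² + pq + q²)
Evaluating each claim at the given values:
A. LHS = 7/2, RHS = 2·√(3) ≈ 3.464 → fails here (LHS ≠ RHS)
B. LHS = 1/7, RHS = 7/12 → fails here (LHS ≠ RHS)
C. LHS = -37, RHS = -37 → holds here (LHS = RHS)

Answer: A, B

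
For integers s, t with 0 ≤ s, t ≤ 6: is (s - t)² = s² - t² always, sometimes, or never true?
It holds at (s, t) = (3, 3) (both sides equal 0), but fails at (s, t) = (6, 3) (LHS = 9, RHS = 27).

Answer: Sometimes true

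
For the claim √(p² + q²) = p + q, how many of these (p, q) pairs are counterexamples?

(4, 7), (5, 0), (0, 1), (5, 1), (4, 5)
Testing each pair:
(4, 7): LHS = √(65) ≈ 8.062, RHS = 11 → counterexample
(5, 0): LHS = 5, RHS = 5 → satisfies claim
(0, 1): LHS = 1, RHS = 1 → satisfies claim
(5, 1): LHS = √(26) ≈ 5.099, RHS = 6 → counterexample
(4, 5): LHS = √(41) ≈ 6.403, RHS = 9 → counterexample

That makes 3 counterexamples.

Answer: 3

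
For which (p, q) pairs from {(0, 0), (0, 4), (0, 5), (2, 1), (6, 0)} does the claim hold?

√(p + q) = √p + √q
(0, 0), (0, 4), (0, 5), (6, 0)

Testing each pair:
(0, 0): LHS = 0, RHS = 0 → holds
(0, 4): LHS = 2, RHS = 2 → holds
(0, 5): LHS = √(5) ≈ 2.236, RHS = √(5) ≈ 2.236 → holds
(2, 1): LHS = √(3) ≈ 1.732, RHS = 1 + √(2) ≈ 2.414 → fails
(6, 0): LHS = √(6) ≈ 2.449, RHS = √(6) ≈ 2.449 → holds

4 of 5 pairs satisfy the claim.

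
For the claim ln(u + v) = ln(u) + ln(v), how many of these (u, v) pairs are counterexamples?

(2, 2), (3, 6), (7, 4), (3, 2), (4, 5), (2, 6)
5

Testing each pair:
(2, 2): LHS = ln(4) ≈ 1.386, RHS = 2·ln(2) ≈ 1.386 → satisfies claim
(3, 6): LHS = ln(9) ≈ 2.197, RHS = ln(3) + ln(6) ≈ 2.89 → counterexample
(7, 4): LHS = ln(11) ≈ 2.398, RHS = ln(4) + ln(7) ≈ 3.332 → counterexample
(3, 2): LHS = ln(5) ≈ 1.609, RHS = ln(2) + ln(3) ≈ 1.792 → counterexample
(4, 5): LHS = ln(9) ≈ 2.197, RHS = ln(4) + ln(5) ≈ 2.996 → counterexample
(2, 6): LHS = ln(8) ≈ 2.079, RHS = ln(2) + ln(6) ≈ 2.485 → counterexample

That makes 5 counterexamples.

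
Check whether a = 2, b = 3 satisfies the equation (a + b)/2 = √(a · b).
Substituting a = 2, b = 3:

LHS = (2 + 3)/2 = 5/2
RHS = √(2 · 3) = √(6) ≈ 2.449

LHS ≠ RHS, so the equation does not hold at this point.

Answer: Fails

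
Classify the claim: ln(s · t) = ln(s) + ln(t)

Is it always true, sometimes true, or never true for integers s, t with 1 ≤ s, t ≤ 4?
The identity holds for every pair in the range. For instance at (s, t) = (3, 3): both sides equal ln(9) ≈ 2.197.

Answer: Always true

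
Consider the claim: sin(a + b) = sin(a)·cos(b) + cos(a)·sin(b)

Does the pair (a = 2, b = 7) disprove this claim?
No

Substituting a = 2, b = 7:
LHS = sin(2 + 7) = sin(9) ≈ 0.4121
RHS = sin(2)·cos(7) + cos(2)·sin(7) = sin(7)·cos(2) + sin(2)·cos(7) ≈ 0.4121

The sides agree, so this pair does not disprove the claim.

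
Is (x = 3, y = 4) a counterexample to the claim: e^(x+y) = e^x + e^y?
Yes

Substituting x = 3, y = 4:
LHS = e^(3+4) = e^7 ≈ 1097
RHS = e^3 + e^4 ≈ 74.68

Since LHS ≠ RHS, this pair disproves the claim.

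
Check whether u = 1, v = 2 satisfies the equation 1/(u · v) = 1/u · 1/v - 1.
Substituting u = 1, v = 2:

LHS = 1/(1 · 2) = 1/2
RHS = 1/1 · 1/2 - 1 = -1/2

LHS ≠ RHS, so the equation does not hold at this point.

Answer: Fails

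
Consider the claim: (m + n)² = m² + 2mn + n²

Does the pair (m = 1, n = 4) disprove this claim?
No

Substituting m = 1, n = 4:
LHS = (1 + 4)² = 25
RHS = 1² + 2·1·4 + 4² = 25

The sides agree, so this pair does not disprove the claim.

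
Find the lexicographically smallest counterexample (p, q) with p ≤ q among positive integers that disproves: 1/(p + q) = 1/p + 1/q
(p, q) = (1, 1)

Substituting (1, 1) into the claim:
LHS = 1/(1 + 1) = 1/2
RHS = 1/1 + 1/1 = 2

Since LHS ≠ RHS, this pair disproves the claim, and no lexicographically smaller pair (p ≤ q, positive integers) does.

For instance (2, 2) is also a counterexample (LHS = 1/4, RHS = 1), but it's lexicographically larger.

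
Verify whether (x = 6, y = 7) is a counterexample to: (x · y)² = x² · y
Substituting x = 6, y = 7:
LHS = (6 · 7)² = 1764
RHS = 6² · 7 = 252

Since LHS ≠ RHS, this pair disproves the claim.

Answer: Yes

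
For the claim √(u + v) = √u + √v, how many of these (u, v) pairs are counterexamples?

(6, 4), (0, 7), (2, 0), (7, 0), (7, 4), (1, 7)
Testing each pair:
(6, 4): LHS = √(10) ≈ 3.162, RHS = 2 + √(6) ≈ 4.449 → counterexample
(0, 7): LHS = √(7) ≈ 2.646, RHS = √(7) ≈ 2.646 → satisfies claim
(2, 0): LHS = √(2) ≈ 1.414, RHS = √(2) ≈ 1.414 → satisfies claim
(7, 0): LHS = √(7) ≈ 2.646, RHS = √(7) ≈ 2.646 → satisfies claim
(7, 4): LHS = √(11) ≈ 3.317, RHS = 2 + √(7) ≈ 4.646 → counterexample
(1, 7): LHS = 2·√(2) ≈ 2.828, RHS = 1 + √(7) ≈ 3.646 → counterexample

That makes 3 counterexamples.

Answer: 3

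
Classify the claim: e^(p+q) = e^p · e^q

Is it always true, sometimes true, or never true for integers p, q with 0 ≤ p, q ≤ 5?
The identity holds for every pair in the range. For instance at (p, q) = (5, 0): both sides equal e^5 ≈ 148.4.

Answer: Always true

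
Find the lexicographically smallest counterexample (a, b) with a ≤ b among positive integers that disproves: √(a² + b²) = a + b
(a, b) = (1, 1)

Substituting (1, 1) into the claim:
LHS = √(1² + 1²) = √(2) ≈ 1.414
RHS = 1 + 1 = 2

Since LHS ≠ RHS, this pair disproves the claim, and no lexicographically smaller pair (a ≤ b, positive integers) does.

For instance (5, 8) is also a counterexample (LHS = √(89) ≈ 9.434, RHS = 13), but it's lexicographically larger.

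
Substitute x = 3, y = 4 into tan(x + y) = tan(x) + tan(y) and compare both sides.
LHS = tan(3 + 4) = tan(7) ≈ 0.8714
RHS = tan(3) + tan(4) ≈ 1.015

LHS ≠ RHS (they differ by about 0.1438), so the equation does not hold here.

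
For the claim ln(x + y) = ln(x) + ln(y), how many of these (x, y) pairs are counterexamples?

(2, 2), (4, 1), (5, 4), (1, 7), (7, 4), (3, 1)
5

Testing each pair:
(2, 2): LHS = ln(4) ≈ 1.386, RHS = 2·ln(2) ≈ 1.386 → satisfies claim
(4, 1): LHS = ln(5) ≈ 1.609, RHS = ln(4) ≈ 1.386 → counterexample
(5, 4): LHS = ln(9) ≈ 2.197, RHS = ln(4) + ln(5) ≈ 2.996 → counterexample
(1, 7): LHS = ln(8) ≈ 2.079, RHS = ln(7) ≈ 1.946 → counterexample
(7, 4): LHS = ln(11) ≈ 2.398, RHS = ln(4) + ln(7) ≈ 3.332 → counterexample
(3, 1): LHS = ln(4) ≈ 1.386, RHS = ln(3) ≈ 1.099 → counterexample

That makes 5 counterexamples.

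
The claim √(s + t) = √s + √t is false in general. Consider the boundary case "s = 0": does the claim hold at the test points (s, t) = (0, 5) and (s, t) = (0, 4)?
At (0, 5): LHS = √(5) ≈ 2.236, RHS = √(5) ≈ 2.236 → equal
At (0, 4): LHS = 2, RHS = 2 → equal

So the claim does hold at both of these boundary points, even though it is not an identity.

Answer: Yes, holds at both test points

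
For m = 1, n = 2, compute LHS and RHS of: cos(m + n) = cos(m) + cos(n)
LHS = cos(1 + 2) = cos(3) ≈ -0.99
RHS = cos(1) + cos(2) ≈ 0.1242

LHS ≠ RHS (they differ by about 1.114), so the equation does not hold here.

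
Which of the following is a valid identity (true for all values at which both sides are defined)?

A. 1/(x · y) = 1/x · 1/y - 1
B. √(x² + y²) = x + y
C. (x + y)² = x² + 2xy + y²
A: fails at (3, 3) — LHS = 1/9, RHS = -8/9.
B: fails at (2, 2) — LHS = 2·√(2) ≈ 2.828, RHS = 4.
C: holds — e.g. at (1, 4), both sides equal 25.

Answer: C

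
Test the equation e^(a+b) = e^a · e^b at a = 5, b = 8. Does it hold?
Holds

Substituting a = 5, b = 8:

LHS = e^(5+8) = e^13 ≈ 442413.4
RHS = e^5 · e^8 = e^13 ≈ 442413.4

LHS = RHS, so the equation holds at this point.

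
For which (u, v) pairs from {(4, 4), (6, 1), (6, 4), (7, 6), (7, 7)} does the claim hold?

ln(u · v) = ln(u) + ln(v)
All pairs

Testing each pair:
(4, 4): LHS = ln(16) ≈ 2.773, RHS = 2·ln(4) ≈ 2.773 → holds
(6, 1): LHS = ln(6) ≈ 1.792, RHS = ln(6) ≈ 1.792 → holds
(6, 4): LHS = ln(24) ≈ 3.178, RHS = ln(4) + ln(6) ≈ 3.178 → holds
(7, 6): LHS = ln(42) ≈ 3.738, RHS = ln(6) + ln(7) ≈ 3.738 → holds
(7, 7): LHS = ln(49) ≈ 3.892, RHS = 2·ln(7) ≈ 3.892 → holds

Every pair satisfies the claim.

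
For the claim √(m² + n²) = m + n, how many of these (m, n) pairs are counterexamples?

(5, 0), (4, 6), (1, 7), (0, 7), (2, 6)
3

Testing each pair:
(5, 0): LHS = 5, RHS = 5 → satisfies claim
(4, 6): LHS = 2·√(13) ≈ 7.211, RHS = 10 → counterexample
(1, 7): LHS = 5·√(2) ≈ 7.071, RHS = 8 → counterexample
(0, 7): LHS = 7, RHS = 7 → satisfies claim
(2, 6): LHS = 2·√(10) ≈ 6.325, RHS = 8 → counterexample

That makes 3 counterexamples.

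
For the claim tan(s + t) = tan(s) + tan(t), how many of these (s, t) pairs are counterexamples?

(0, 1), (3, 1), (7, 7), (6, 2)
3

Testing each pair:
(0, 1): LHS = tan(1) ≈ 1.557, RHS = tan(1) ≈ 1.557 → satisfies claim
(3, 1): LHS = tan(4) ≈ 1.158, RHS = tan(3) + tan(1) ≈ 1.415 → counterexample
(7, 7): LHS = tan(14) ≈ 7.245, RHS = 2·tan(7) ≈ 1.743 → counterexample
(6, 2): LHS = tan(8) ≈ -6.8, RHS = tan(2) + tan(6) ≈ -2.476 → counterexample

That makes 3 counterexamples.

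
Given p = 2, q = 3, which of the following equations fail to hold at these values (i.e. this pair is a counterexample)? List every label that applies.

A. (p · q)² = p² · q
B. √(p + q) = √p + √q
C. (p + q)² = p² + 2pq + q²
A, B

Evaluating each claim at the given values:
A. LHS = 36, RHS = 12 → fails here (LHS ≠ RHS)
B. LHS = √(5) ≈ 2.236, RHS = √(2) + √(3) ≈ 3.146 → fails here (LHS ≠ RHS)
C. LHS = 25, RHS = 25 → holds here (LHS = RHS)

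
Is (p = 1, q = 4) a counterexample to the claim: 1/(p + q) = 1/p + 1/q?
Yes

Substituting p = 1, q = 4:
LHS = 1/(1 + 4) = 1/5
RHS = 1/1 + 1/4 = 5/4

Since LHS ≠ RHS, this pair disproves the claim.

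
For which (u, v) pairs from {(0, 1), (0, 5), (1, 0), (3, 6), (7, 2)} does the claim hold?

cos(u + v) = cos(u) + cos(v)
None

Testing each pair:
(0, 1): LHS = cos(1) ≈ 0.5403, RHS = cos(1) + 1 ≈ 1.54 → fails
(0, 5): LHS = cos(5) ≈ 0.2837, RHS = cos(5) + 1 ≈ 1.284 → fails
(1, 0): LHS = cos(1) ≈ 0.5403, RHS = cos(1) + 1 ≈ 1.54 → fails
(3, 6): LHS = cos(9) ≈ -0.9111, RHS = cos(3) + cos(6) ≈ -0.02982 → fails
(7, 2): LHS = cos(9) ≈ -0.9111, RHS = cos(2) + cos(7) ≈ 0.3378 → fails

No pair satisfies the claim.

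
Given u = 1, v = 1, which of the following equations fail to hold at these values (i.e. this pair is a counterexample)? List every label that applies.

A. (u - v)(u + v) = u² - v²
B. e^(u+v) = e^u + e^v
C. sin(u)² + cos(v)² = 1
B

Evaluating each claim at the given values:
A. LHS = 0, RHS = 0 → holds here (LHS = RHS)
B. LHS = e^2 ≈ 7.389, RHS = 2·e ≈ 5.437 → fails here (LHS ≠ RHS)
C. LHS = cos(1)² + sin(1)² = 1, RHS = 1 → holds here (LHS = RHS)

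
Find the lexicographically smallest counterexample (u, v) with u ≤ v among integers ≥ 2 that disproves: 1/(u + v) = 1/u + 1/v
Substituting (2, 2) into the claim:
LHS = 1/(2 + 2) = 1/4
RHS = 1/2 + 1/2 = 1

Since LHS ≠ RHS, this pair disproves the claim, and no lexicographically smaller pair (u ≤ v, integers ≥ 2) does.

For instance (2, 6) is also a counterexample (LHS = 1/8, RHS = 2/3), but it's lexicographically larger.

Answer: (u, v) = (2, 2)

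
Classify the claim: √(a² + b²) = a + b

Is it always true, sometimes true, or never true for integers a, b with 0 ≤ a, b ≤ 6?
It holds at (a, b) = (0, 0) (both sides equal 0), but fails at (a, b) = (1, 5) (LHS = √(26) ≈ 5.099, RHS = 6).

Answer: Sometimes true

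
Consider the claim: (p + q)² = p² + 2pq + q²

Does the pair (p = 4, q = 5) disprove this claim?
Substituting p = 4, q = 5:
LHS = (4 + 5)² = 81
RHS = 4² + 2·4·5 + 5² = 81

The sides agree, so this pair does not disprove the claim.

Answer: No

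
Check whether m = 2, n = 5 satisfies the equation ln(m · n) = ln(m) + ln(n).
Holds

Substituting m = 2, n = 5:

LHS = ln(2 · 5) = ln(10) ≈ 2.303
RHS = ln(2) + ln(5) ≈ 2.303

LHS = RHS, so the equation holds at this point.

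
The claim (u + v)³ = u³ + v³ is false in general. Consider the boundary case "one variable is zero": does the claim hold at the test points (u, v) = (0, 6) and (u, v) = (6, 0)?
Yes, holds at both test points

At (0, 6): LHS = 216, RHS = 216 → equal
At (6, 0): LHS = 216, RHS = 216 → equal

So the claim does hold at both of these boundary points, even though it is not an identity.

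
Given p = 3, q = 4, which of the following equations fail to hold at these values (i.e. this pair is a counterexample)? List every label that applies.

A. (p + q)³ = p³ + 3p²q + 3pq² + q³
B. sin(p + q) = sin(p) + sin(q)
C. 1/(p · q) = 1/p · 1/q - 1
Evaluating each claim at the given values:
A. LHS = 343, RHS = 343 → holds here (LHS = RHS)
B. LHS = sin(7) ≈ 0.657, RHS = sin(4) + sin(3) ≈ -0.6157 → fails here (LHS ≠ RHS)
C. LHS = 1/12, RHS = -11/12 → fails here (LHS ≠ RHS)

Answer: B, C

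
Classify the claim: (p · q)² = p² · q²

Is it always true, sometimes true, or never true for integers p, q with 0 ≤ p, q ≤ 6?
Always true

The identity holds for every pair in the range. For instance at (p, q) = (6, 5): both sides equal 900.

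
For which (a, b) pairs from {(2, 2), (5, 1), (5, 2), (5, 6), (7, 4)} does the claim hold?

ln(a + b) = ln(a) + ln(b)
(2, 2)

Testing each pair:
(2, 2): LHS = ln(4) ≈ 1.386, RHS = 2·ln(2) ≈ 1.386 → holds
(5, 1): LHS = ln(6) ≈ 1.792, RHS = ln(5) ≈ 1.609 → fails
(5, 2): LHS = ln(7) ≈ 1.946, RHS = ln(2) + ln(5) ≈ 2.303 → fails
(5, 6): LHS = ln(11) ≈ 2.398, RHS = ln(5) + ln(6) ≈ 3.401 → fails
(7, 4): LHS = ln(11) ≈ 2.398, RHS = ln(4) + ln(7) ≈ 3.332 → fails

1 of 5 pairs satisfies the claim.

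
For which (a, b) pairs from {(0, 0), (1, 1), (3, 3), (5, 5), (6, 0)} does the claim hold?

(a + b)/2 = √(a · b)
Testing each pair:
(0, 0): LHS = 0, RHS = 0 → holds
(1, 1): LHS = 1, RHS = 1 → holds
(3, 3): LHS = 3, RHS = 3 → holds
(5, 5): LHS = 5, RHS = 5 → holds
(6, 0): LHS = 3, RHS = 0 → fails

4 of 5 pairs satisfy the claim.

Answer: (0, 0), (1, 1), (3, 3), (5, 5)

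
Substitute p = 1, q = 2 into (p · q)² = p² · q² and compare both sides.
LHS = (1 · 2)² = 4
RHS = 1² · 2² = 4

LHS = RHS: the two sides agree.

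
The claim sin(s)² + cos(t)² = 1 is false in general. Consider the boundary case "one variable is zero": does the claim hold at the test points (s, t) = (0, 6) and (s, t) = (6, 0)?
No, fails at both test points

At (0, 6): LHS = cos(6)² ≈ 0.9219 ≠ RHS = 1
At (6, 0): LHS = sin(6)² + 1 ≈ 1.078 ≠ RHS = 1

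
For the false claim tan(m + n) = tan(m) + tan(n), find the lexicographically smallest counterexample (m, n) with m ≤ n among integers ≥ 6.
(m, n) = (6, 6)

Substituting (6, 6) into the claim:
LHS = tan(6 + 6) = tan(12) ≈ -0.6359
RHS = tan(6) + tan(6) = 2·tan(6) ≈ -0.582

Since LHS ≠ RHS, this pair disproves the claim, and no lexicographically smaller pair (m ≤ n, integers ≥ 6) does.

For instance (12, 13) is also a counterexample (LHS = tan(25) ≈ -0.1335, RHS = tan(12) + tan(13) ≈ -0.1728), but it's lexicographically larger.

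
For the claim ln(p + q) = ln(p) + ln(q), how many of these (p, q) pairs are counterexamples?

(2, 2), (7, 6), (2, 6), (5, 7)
Testing each pair:
(2, 2): LHS = ln(4) ≈ 1.386, RHS = 2·ln(2) ≈ 1.386 → satisfies claim
(7, 6): LHS = ln(13) ≈ 2.565, RHS = ln(6) + ln(7) ≈ 3.738 → counterexample
(2, 6): LHS = ln(8) ≈ 2.079, RHS = ln(2) + ln(6) ≈ 2.485 → counterexample
(5, 7): LHS = ln(12) ≈ 2.485, RHS = ln(5) + ln(7) ≈ 3.555 → counterexample

That makes 3 counterexamples.

Answer: 3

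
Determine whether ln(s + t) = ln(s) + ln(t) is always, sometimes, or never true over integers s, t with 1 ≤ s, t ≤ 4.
Sometimes true

It holds at (s, t) = (2, 2) (both sides equal ln(4) ≈ 1.386), but fails at (s, t) = (2, 4) (LHS = ln(6) ≈ 1.792, RHS = ln(2) + ln(4) ≈ 2.079).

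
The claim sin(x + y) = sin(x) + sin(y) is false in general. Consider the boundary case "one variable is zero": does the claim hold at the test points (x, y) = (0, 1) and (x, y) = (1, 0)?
At (0, 1): LHS = sin(1) ≈ 0.8415, RHS = sin(1) ≈ 0.8415 → equal
At (1, 0): LHS = sin(1) ≈ 0.8415, RHS = sin(1) ≈ 0.8415 → equal

So the claim does hold at both of these boundary points, even though it is not an identity.

Answer: Yes, holds at both test points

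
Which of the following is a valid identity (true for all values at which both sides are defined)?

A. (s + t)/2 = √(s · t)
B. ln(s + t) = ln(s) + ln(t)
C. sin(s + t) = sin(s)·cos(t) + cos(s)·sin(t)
A: fails at (1, 5) — LHS = 3, RHS = √(5) ≈ 2.236.
B: fails at (1, 2) — LHS = ln(3) ≈ 1.099, RHS = ln(2) ≈ 0.6931.
C: holds — e.g. at (1, 5), both sides equal sin(6) ≈ -0.2794.

Answer: C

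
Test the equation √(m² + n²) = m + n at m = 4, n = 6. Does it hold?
Substituting m = 4, n = 6:

LHS = √(4² + 6²) = 2·√(13) ≈ 7.211
RHS = 4 + 6 = 10

LHS ≠ RHS, so the equation does not hold at this point.

Answer: Fails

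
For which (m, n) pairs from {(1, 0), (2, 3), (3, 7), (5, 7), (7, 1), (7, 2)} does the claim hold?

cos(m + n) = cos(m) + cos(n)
Testing each pair:
(1, 0): LHS = cos(1) ≈ 0.5403, RHS = cos(1) + 1 ≈ 1.54 → fails
(2, 3): LHS = cos(5) ≈ 0.2837, RHS = cos(3) + cos(2) ≈ -1.406 → fails
(3, 7): LHS = cos(10) ≈ -0.8391, RHS = cos(3) + cos(7) ≈ -0.2361 → fails
(5, 7): LHS = cos(12) ≈ 0.8439, RHS = cos(5) + cos(7) ≈ 1.038 → fails
(7, 1): LHS = cos(8) ≈ -0.1455, RHS = cos(1) + cos(7) ≈ 1.294 → fails
(7, 2): LHS = cos(9) ≈ -0.9111, RHS = cos(2) + cos(7) ≈ 0.3378 → fails

No pair satisfies the claim.

Answer: None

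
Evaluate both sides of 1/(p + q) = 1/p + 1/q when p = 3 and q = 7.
LHS = 1/(3 + 7) = 1/10
RHS = 1/3 + 1/7 = 10/21

LHS ≠ RHS, so the equation does not hold here.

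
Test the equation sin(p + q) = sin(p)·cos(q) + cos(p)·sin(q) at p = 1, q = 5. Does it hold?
Holds

Substituting p = 1, q = 5:

LHS = sin(1 + 5) = sin(6) ≈ -0.2794
RHS = sin(1)·cos(5) + cos(1)·sin(5) = sin(5)·cos(1) + sin(1)·cos(5) ≈ -0.2794

LHS = RHS, so the equation holds at this point.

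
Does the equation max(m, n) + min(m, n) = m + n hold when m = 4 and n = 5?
Substituting m = 4, n = 5:

LHS = max(4, 5) + min(4, 5) = 9
RHS = 4 + 5 = 9

LHS = RHS, so the equation holds at this point.

Answer: Holds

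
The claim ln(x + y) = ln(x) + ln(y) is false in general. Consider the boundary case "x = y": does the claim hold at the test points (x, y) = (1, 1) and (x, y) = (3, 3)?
At (1, 1): LHS = ln(2) ≈ 0.6931 ≠ RHS = 0
At (3, 3): LHS = ln(6) ≈ 1.792 ≠ RHS = 2·ln(3) ≈ 2.197

Answer: No, fails at both test points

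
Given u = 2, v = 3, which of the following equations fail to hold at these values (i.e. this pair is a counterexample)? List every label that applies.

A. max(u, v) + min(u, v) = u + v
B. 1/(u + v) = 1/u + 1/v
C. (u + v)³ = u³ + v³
Evaluating each claim at the given values:
A. LHS = 5, RHS = 5 → holds here (LHS = RHS)
B. LHS = 1/5, RHS = 5/6 → fails here (LHS ≠ RHS)
C. LHS = 125, RHS = 35 → fails here (LHS ≠ RHS)

Answer: B, C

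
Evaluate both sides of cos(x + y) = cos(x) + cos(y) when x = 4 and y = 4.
LHS = cos(4 + 4) = cos(8) ≈ -0.1455
RHS = cos(4) + cos(4) = 2·cos(4) ≈ -1.307

LHS ≠ RHS (they differ by about 1.162), so the equation does not hold here.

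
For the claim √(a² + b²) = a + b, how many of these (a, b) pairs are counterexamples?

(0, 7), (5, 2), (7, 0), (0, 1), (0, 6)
Testing each pair:
(0, 7): LHS = 7, RHS = 7 → satisfies claim
(5, 2): LHS = √(29) ≈ 5.385, RHS = 7 → counterexample
(7, 0): LHS = 7, RHS = 7 → satisfies claim
(0, 1): LHS = 1, RHS = 1 → satisfies claim
(0, 6): LHS = 6, RHS = 6 → satisfies claim

That makes 1 counterexample.

Answer: 1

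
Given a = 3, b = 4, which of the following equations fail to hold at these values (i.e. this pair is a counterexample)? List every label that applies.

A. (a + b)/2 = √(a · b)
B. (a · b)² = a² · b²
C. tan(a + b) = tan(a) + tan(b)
A, C

Evaluating each claim at the given values:
A. LHS = 7/2, RHS = 2·√(3) ≈ 3.464 → fails here (LHS ≠ RHS)
B. LHS = 144, RHS = 144 → holds here (LHS = RHS)
C. LHS = tan(7) ≈ 0.8714, RHS = tan(3) + tan(4) ≈ 1.015 → fails here (LHS ≠ RHS)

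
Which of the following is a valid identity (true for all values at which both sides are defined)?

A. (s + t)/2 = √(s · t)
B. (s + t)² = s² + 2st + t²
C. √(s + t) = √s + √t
B

A: fails at (2, 7) — LHS = 9/2, RHS = √(14) ≈ 3.742.
B: holds — e.g. at (2, 2), both sides equal 16.
C: fails at (1, 2) — LHS = √(3) ≈ 1.732, RHS = 1 + √(2) ≈ 2.414.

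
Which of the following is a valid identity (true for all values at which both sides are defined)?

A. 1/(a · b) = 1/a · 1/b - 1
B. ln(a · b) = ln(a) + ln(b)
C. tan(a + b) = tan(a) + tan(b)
A: fails at (6, 7) — LHS = 1/42, RHS = -41/42.
B: holds — e.g. at (3, 4), both sides equal ln(12) ≈ 2.485.
C: fails at (1, 4) — LHS = tan(5) ≈ -3.381, RHS = tan(4) + tan(1) ≈ 2.715.

Answer: B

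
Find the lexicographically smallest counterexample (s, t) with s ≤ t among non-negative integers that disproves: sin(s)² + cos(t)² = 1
(s, t) = (0, 1)

Substituting (0, 1) into the claim:
LHS = sin(0)² + cos(1)² = cos(1)² ≈ 0.2919
RHS = 1

Since LHS ≠ RHS, this pair disproves the claim, and no lexicographically smaller pair (s ≤ t, non-negative integers) does.

For instance (0, 3) is also a counterexample (LHS = cos(3)² ≈ 0.9801, RHS = 1), but it's lexicographically larger.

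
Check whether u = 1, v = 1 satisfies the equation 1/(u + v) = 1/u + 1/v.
Substituting u = 1, v = 1:

LHS = 1/(1 + 1) = 1/2
RHS = 1/1 + 1/1 = 2

LHS ≠ RHS, so the equation does not hold at this point.

Answer: Fails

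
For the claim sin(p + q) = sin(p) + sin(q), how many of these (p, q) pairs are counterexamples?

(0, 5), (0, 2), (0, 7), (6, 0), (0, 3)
0

Testing each pair:
(0, 5): LHS = sin(5) ≈ -0.9589, RHS = sin(5) ≈ -0.9589 → satisfies claim
(0, 2): LHS = sin(2) ≈ 0.9093, RHS = sin(2) ≈ 0.9093 → satisfies claim
(0, 7): LHS = sin(7) ≈ 0.657, RHS = sin(7) ≈ 0.657 → satisfies claim
(6, 0): LHS = sin(6) ≈ -0.2794, RHS = sin(6) ≈ -0.2794 → satisfies claim
(0, 3): LHS = sin(3) ≈ 0.1411, RHS = sin(3) ≈ 0.1411 → satisfies claim

That makes 0 counterexamples.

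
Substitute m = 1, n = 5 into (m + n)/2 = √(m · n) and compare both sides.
LHS = (1 + 5)/2 = 3
RHS = √(1 · 5) = √(5) ≈ 2.236

LHS ≠ RHS (they differ by about 0.7639), so the equation does not hold here.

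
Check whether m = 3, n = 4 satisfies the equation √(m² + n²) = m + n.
Substituting m = 3, n = 4:

LHS = √(3² + 4²) = 5
RHS = 3 + 4 = 7

LHS ≠ RHS, so the equation does not hold at this point.

Answer: Fails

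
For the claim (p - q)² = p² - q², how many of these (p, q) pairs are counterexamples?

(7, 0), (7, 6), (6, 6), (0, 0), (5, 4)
Testing each pair:
(7, 0): LHS = 49, RHS = 49 → satisfies claim
(7, 6): LHS = 1, RHS = 13 → counterexample
(6, 6): LHS = 0, RHS = 0 → satisfies claim
(0, 0): LHS = 0, RHS = 0 → satisfies claim
(5, 4): LHS = 1, RHS = 9 → counterexample

That makes 2 counterexamples.

Answer: 2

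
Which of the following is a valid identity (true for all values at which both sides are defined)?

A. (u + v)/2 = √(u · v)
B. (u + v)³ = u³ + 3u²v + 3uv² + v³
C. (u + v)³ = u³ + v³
B

A: fails at (2, 7) — LHS = 9/2, RHS = √(14) ≈ 3.742.
B: holds — e.g. at (4, 4), both sides equal 512.
C: fails at (2, 4) — LHS = 216, RHS = 72.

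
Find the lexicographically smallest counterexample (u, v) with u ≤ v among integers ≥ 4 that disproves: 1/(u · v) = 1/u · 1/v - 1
(u, v) = (4, 4)

Substituting (4, 4) into the claim:
LHS = 1/(4 · 4) = 1/16
RHS = 1/4 · 1/4 - 1 = -15/16

Since LHS ≠ RHS, this pair disproves the claim, and no lexicographically smaller pair (u ≤ v, integers ≥ 4) does.

For instance (5, 9) is also a counterexample (LHS = 1/45, RHS = -44/45), but it's lexicographically larger.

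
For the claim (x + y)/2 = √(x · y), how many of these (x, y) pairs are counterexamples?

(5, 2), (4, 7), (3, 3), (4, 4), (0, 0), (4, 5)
Testing each pair:
(5, 2): LHS = 7/2, RHS = √(10) ≈ 3.162 → counterexample
(4, 7): LHS = 11/2, RHS = 2·√(7) ≈ 5.292 → counterexample
(3, 3): LHS = 3, RHS = 3 → satisfies claim
(4, 4): LHS = 4, RHS = 4 → satisfies claim
(0, 0): LHS = 0, RHS = 0 → satisfies claim
(4, 5): LHS = 9/2, RHS = 2·√(5) ≈ 4.472 → counterexample

That makes 3 counterexamples.

Answer: 3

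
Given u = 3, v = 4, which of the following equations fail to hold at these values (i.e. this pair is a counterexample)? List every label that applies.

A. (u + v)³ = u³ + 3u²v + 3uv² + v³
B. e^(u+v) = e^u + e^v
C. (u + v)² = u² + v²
B, C

Evaluating each claim at the given values:
A. LHS = 343, RHS = 343 → holds here (LHS = RHS)
B. LHS = e^7 ≈ 1097, RHS = e^3 + e^4 ≈ 74.68 → fails here (LHS ≠ RHS)
C. LHS = 49, RHS = 25 → fails here (LHS ≠ RHS)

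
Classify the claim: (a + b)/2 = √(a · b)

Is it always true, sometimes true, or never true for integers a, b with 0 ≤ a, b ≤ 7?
It holds at (a, b) = (6, 6) (both sides equal 6), but fails at (a, b) = (1, 7) (LHS = 4, RHS = √(7) ≈ 2.646).

Answer: Sometimes true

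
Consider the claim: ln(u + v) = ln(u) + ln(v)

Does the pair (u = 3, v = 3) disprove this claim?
Substituting u = 3, v = 3:
LHS = ln(3 + 3) = ln(6) ≈ 1.792
RHS = ln(3) + ln(3) = 2·ln(3) ≈ 2.197

Since LHS ≠ RHS, this pair disproves the claim.

Answer: Yes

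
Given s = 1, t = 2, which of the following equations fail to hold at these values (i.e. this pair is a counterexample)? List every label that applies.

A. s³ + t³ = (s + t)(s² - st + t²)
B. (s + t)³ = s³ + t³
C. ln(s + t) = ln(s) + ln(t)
B, C

Evaluating each claim at the given values:
A. LHS = 9, RHS = 9 → holds here (LHS = RHS)
B. LHS = 27, RHS = 9 → fails here (LHS ≠ RHS)
C. LHS = ln(3) ≈ 1.099, RHS = ln(2) ≈ 0.6931 → fails here (LHS ≠ RHS)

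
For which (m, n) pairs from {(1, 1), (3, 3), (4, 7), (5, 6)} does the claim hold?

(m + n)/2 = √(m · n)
Testing each pair:
(1, 1): LHS = 1, RHS = 1 → holds
(3, 3): LHS = 3, RHS = 3 → holds
(4, 7): LHS = 11/2, RHS = 2·√(7) ≈ 5.292 → fails
(5, 6): LHS = 11/2, RHS = √(30) ≈ 5.477 → fails

2 of 4 pairs satisfy the claim.

Answer: (1, 1), (3, 3)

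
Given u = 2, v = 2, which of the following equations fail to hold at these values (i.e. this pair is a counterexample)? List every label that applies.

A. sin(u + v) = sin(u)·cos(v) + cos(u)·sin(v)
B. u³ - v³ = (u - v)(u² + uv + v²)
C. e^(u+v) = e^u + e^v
Evaluating each claim at the given values:
A. LHS = sin(4) ≈ -0.7568, RHS = 2·sin(2)·cos(2) ≈ -0.7568 → holds here (LHS = RHS)
B. LHS = 0, RHS = 0 → holds here (LHS = RHS)
C. LHS = e^4 ≈ 54.6, RHS = 2·e^2 ≈ 14.78 → fails here (LHS ≠ RHS)

Answer: C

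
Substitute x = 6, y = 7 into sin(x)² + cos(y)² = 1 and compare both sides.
LHS = sin(6)² + cos(7)² ≈ 0.6464
RHS = 1

LHS ≠ RHS (they differ by about 0.3536), so the equation does not hold here.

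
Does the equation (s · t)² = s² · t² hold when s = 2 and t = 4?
Substituting s = 2, t = 4:

LHS = (2 · 4)² = 64
RHS = 2² · 4² = 64

LHS = RHS, so the equation holds at this point.

Answer: Holds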